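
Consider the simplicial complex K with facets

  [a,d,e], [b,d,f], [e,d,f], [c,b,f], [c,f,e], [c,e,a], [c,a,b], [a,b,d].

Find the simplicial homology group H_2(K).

H_2 ≅ Z.

Order the vertices as a < b < c < d < e < f. Listing each simplex with vertices in this order, K has dimension 2 with simplices:

  0-simplices (6): a, b, c, d, e, f
  1-simplices (12): ab, ac, ad, ae, bc, bd, bf, ce, cf, de, df, ef
  2-simplices (8): abc, abd, ace, ade, bcf, bdf, cef, def

giving chain groups C_0 ≅ Z^6, C_1 ≅ Z^12, C_2 ≅ Z^8.

∂_1: C_1 → C_0 sends each edge [p,q] (with p < q) to q − p. For instance
  ∂bd = d − b.
The resulting 6×12 matrix has rank 5, and its Smith normal form has invariant factors (1,1,1,1,1).

Boundary ∂_2: C_2 → C_1 maps a triangle to the signed sum of its edges. For instance
  ∂ade = de − ae + ad,
  ∂abd = bd − ad + ab.
The 12×8 boundary matrix has rank 7 and Smith normal form diag(1,1,1,1,1,1,1).

Computing H_k = (kernel of ∂_k) / (image of ∂_{k+1}):

  H_2: rank ker ∂_2 − rank ∂_3 = (8 − 7) − 0 = 1, and there is no ∂_3, so H_2 ≅ Z.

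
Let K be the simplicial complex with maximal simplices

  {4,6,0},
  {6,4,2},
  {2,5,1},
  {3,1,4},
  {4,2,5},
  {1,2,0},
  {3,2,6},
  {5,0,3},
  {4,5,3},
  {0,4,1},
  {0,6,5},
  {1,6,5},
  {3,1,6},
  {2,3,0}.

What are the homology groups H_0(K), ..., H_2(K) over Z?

H_0 = Z,  H_1 = Z^2,  H_2 = Z.

Fix the vertex order 0 < 1 < 2 < 3 < 4 < 5 < 6 and write every simplex with vertices in increasing order. Then dim K = 2 and the simplices of K are:

  0-simplices (7): [0], [1], [2], [3], [4], [5], [6]
  1-simplices (21): [0,1], [0,2], [0,3], [0,4], [0,5], [0,6], [1,2], [1,3], [1,4], [1,5], [1,6], [2,3], [2,4], [2,5], [2,6], [3,4], [3,5], [3,6], [4,5], [4,6], [5,6]
  2-simplices (14): [0,1,2], [0,1,4], [0,2,3], [0,3,5], [0,4,6], [0,5,6], [1,2,5], [1,3,4], [1,3,6], [1,5,6], [2,3,6], [2,4,5], [2,4,6], [3,4,5]

Hence C_0 ≅ Z^7, C_1 ≅ Z^21, C_2 ≅ Z^14.

∂_1: C_1 → C_0 sends each edge [p,q] (with p < q) to q − p. For instance
  ∂[0,4] = [4] − [0].
This gives a 7×21 integer matrix of rank 6; reducing to Smith normal form yields diagonal entries (1,1,1,1,1,1).

∂_2: C_2 → C_1 maps a triangle to the signed sum of its edges. For instance
  ∂[3,4,5] = [4,5] − [3,5] + [3,4],
  ∂[2,4,6] = [4,6] − [2,6] + [2,4].
As a 21×14 matrix over Z this has rank 13, with invariant factors (1,1,1,1,1,1,1,1,1,1,1,1,1).

Computing H_k = (kernel of ∂_k) / (image of ∂_{k+1}):

  H_0: rank C_0 − rank ∂_1 = 7 − 6 = 1, and the invariant factors of ∂_1 are all 1, so H_0 ≅ Z.
  H_1: rank ker ∂_1 − rank ∂_2 = (21 − 6) − 13 = 2, and the invariant factors of ∂_2 are all 1, so H_1 ≅ Z^2.
  H_2: rank ker ∂_2 − rank ∂_3 = (14 − 13) − 0 = 1, and there is no ∂_3, so H_2 ≅ Z.

As a check, the Euler characteristic is 7 − 21 + 14 = 0, which agrees with 1 − 2 + 1 = 0.
(K is a triangulation of the torus T^2.)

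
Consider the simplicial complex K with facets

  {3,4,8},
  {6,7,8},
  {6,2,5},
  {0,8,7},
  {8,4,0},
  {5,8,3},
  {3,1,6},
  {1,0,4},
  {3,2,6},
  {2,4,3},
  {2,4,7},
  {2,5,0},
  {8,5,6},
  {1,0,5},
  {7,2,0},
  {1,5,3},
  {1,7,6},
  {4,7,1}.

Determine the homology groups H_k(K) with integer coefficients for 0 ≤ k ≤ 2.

H_0 ≅ Z,  H_1 ≅ Z ⊕ Z/2,  H_2 = 0.

Take the total order 0 < 1 < 2 < 3 < 4 < 5 < 6 < 7 < 8 on the vertex set. Then K (dimension 2) consists of the simplices:

  0-simplices (9): [0], [1], [2], [3], [4], [5], [6], [7], [8]
  1-simplices (27): (27 of them)
  2-simplices (18): [0,1,4], [0,1,5], [0,2,5], [0,2,7], [0,4,8], [0,7,8], [1,3,5], [1,3,6], [1,4,7], [1,6,7], [2,3,4], [2,3,6], [2,4,7], [2,5,6], [3,4,8], [3,5,8], [5,6,8], [6,7,8]

giving chain groups C_0 ≅ Z^9, C_1 ≅ Z^27, C_2 ≅ Z^18.

∂_1: C_1 → C_0 sends each edge [p,q] (with p < q) to q − p. For instance
  ∂[5,8] = [8] − [5].
The 9×27 boundary matrix has rank 8 and Smith normal form diag(1,1,1,1,1,1,1,1).

∂_2: C_2 → C_1 acts by ∂[p,q,r] = [q,r] − [p,r] + [p,q]. For instance
  ∂[2,3,4] = [3,4] − [2,4] + [2,3],
  ∂[1,3,6] = [3,6] − [1,6] + [1,3].
The resulting 27×18 matrix has rank 18, and its Smith normal form has invariant factors (1,1,1,1,1,1,1,1,1,1,1,1,1,1,1,1,1,2).

From H_k ≅ ker(∂_k) / im(∂_{k+1}) we obtain:

  H_0: rank C_0 − rank ∂_1 = 9 − 8 = 1, and the invariant factors of ∂_1 are all 1, so H_0 ≅ Z.
  H_1: rank ker ∂_1 − rank ∂_2 = (27 − 8) − 18 = 1, and ∂_2 has invariant factor 2 > 1, so H_1 ≅ Z ⊕ Z/2.
  H_2: rank ker ∂_2 − rank ∂_3 = (18 − 18) − 0 = 0, and there is no ∂_3, so H_2 ≅ 0.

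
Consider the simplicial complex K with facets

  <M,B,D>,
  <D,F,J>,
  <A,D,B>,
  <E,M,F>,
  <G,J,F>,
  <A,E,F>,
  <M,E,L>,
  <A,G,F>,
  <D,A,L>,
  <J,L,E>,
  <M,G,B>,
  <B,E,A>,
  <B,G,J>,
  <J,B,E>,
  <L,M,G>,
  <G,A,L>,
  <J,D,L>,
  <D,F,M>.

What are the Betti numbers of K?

b_0 = 1, b_1 = 2, b_2 = 1.

We work with the vertex ordering A < B < D < E < F < G < J < L < M. The simplices of K, each written with vertices in increasing order, are:

  0-simplices (9): A, B, D, E, F, G, J, L, M
  1-simplices (27): AB, AD, AE, AF, AG, AL, BD, BE, BG, BJ, BM, DF, DJ, DL, DM, EF, EJ, EL, EM, FG, FJ, FM, GJ, GL, GM, JL, LM
  2-simplices (18): ABD, ABE, ADL, AEF, AFG, AGL, BDM, BEJ, BGJ, BGM, DFJ, DFM, DJL, EFM, EJL, ELM, FGJ, GLM

giving chain groups C_0 ≅ Z^9, C_1 ≅ Z^27, C_2 ≅ Z^18.

Boundary ∂_1: C_1 → C_0 is given by ∂[p,q] = [q] − [p]. For instance
  ∂BE = E − B.
The 9×27 boundary matrix has rank 8 and Smith normal form diag(1,1,1,1,1,1,1,1).

Boundary ∂_2: C_2 → C_1 maps a triangle to the signed sum of its edges. For instance
  ∂BDM = DM − BM + BD,
  ∂ABD = BD − AD + AB.
The resulting 27×18 matrix has rank 17, and its Smith normal form has invariant factors (1,1,1,1,1,1,1,1,1,1,1,1,1,1,1,1,1).

From H_k ≅ ker(∂_k) / im(∂_{k+1}) we obtain:

  H_0: rank C_0 − rank ∂_1 = 9 − 8 = 1, and the invariant factors of ∂_1 are all 1, so H_0 ≅ Z.
  H_1: rank ker ∂_1 − rank ∂_2 = (27 − 8) − 17 = 2, and the invariant factors of ∂_2 are all 1, so H_1 ≅ Z^2.
  H_2: rank ker ∂_2 − rank ∂_3 = (18 − 17) − 0 = 1, and there is no ∂_3, so H_2 ≅ Z.

As a check, the Euler characteristic is 9 − 27 + 18 = 0, which agrees with 1 − 2 + 1 = 0.

Hence the Betti numbers are b_0 = 1, b_1 = 2, b_2 = 1.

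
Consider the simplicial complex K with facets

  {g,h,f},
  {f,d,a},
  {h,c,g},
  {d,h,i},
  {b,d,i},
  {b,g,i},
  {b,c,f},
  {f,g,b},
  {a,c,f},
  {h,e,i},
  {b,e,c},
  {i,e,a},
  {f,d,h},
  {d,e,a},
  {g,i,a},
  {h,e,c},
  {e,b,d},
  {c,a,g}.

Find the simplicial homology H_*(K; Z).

Take the total order a < b < c < d < e < f < g < h < i on the vertex set. Then K (dimension 2) consists of the simplices:

  0-simplices (9): a, b, c, d, e, f, g, h, i
  1-simplices (27): ac, ad, ae, af, ag, ai, bc, bd, be, bf, bg, bi, ce, cf, cg, ch, de, df, dh, di, eh, ei, fg, fh, gh, gi, hi
  2-simplices (18): acf, acg, ade, adf, aei, agi, bce, bcf, bde, bdi, bfg, bgi, ceh, cgh, dfh, dhi, ehi, fgh

giving chain groups C_0 ≅ Z^9, C_1 ≅ Z^27, C_2 ≅ Z^18.

Boundary ∂_1: C_1 → C_0 is given by ∂[p,q] = [q] − [p]. For instance
  ∂bg = g − b.
As a 9×27 matrix over Z this has rank 8, with invariant factors (1,1,1,1,1,1,1,1).

Boundary ∂_2: C_2 → C_1 acts by ∂[p,q,r] = [q,r] − [p,r] + [p,q]. For instance
  ∂bcf = cf − bf + bc,
  ∂adf = df − af + ad.
This gives a 27×18 integer matrix of rank 18; reducing to Smith normal form yields diagonal entries (1,1,1,1,1,1,1,1,1,1,1,1,1,1,1,1,1,2).

From H_k ≅ ker(∂_k) / im(∂_{k+1}) we obtain:

  H_0: rank C_0 − rank ∂_1 = 9 − 8 = 1, and the invariant factors of ∂_1 are all 1, so H_0 = Z.
  H_1: rank ker ∂_1 − rank ∂_2 = (27 − 8) − 18 = 1, and ∂_2 has invariant factor 2 > 1, so H_1 = Z ⊕ Z/2.
  H_2: rank ker ∂_2 − rank ∂_3 = (18 − 18) − 0 = 0, and there is no ∂_3, so H_2 = 0.

(K is a triangulation of the Klein bottle.)

H_0 = Z,  H_1 = Z ⊕ Z/2,  H_2 = 0.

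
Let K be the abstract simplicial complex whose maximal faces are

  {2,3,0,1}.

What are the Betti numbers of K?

b_0 = 1, b_1 = 0, b_2 = 0, b_3 = 0.

K has 4 vertices, 6 edges, 4 triangles, 1 3-simplex.
rank ∂_0 = 0, rank ∂_1 = 3 ⇒ b_0 = 4 − 0 − 3 = 1; all invariant factors of ∂_1 are 1 so no torsion. So H_0 ≅ Z.
rank ∂_1 = 3, rank ∂_2 = 3 ⇒ b_1 = 6 − 3 − 3 = 0; all invariant factors of ∂_2 are 1 so no torsion. So H_1 ≅ 0.
rank ∂_2 = 3, rank ∂_3 = 1 ⇒ b_2 = 4 − 3 − 1 = 0; all invariant factors of ∂_3 are 1 so no torsion. So H_2 ≅ 0.
rank ∂_3 = 1, rank ∂_4 = 0 ⇒ b_3 = 1 − 1 − 0 = 0. So H_3 ≅ 0.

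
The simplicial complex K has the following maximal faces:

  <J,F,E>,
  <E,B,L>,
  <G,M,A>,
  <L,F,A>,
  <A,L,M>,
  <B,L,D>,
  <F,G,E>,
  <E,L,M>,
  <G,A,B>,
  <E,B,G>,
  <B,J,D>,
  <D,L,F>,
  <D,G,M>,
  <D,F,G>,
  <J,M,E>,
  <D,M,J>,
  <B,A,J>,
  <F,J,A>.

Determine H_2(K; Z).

Order the vertices as A < B < D < E < F < G < J < L < M. Listing each simplex with vertices in this order, K has dimension 2 with simplices:

  0-simplices (9): A, B, D, E, F, G, J, L, M
  1-simplices (27): AB, AF, AG, AJ, AL, AM, BD, BE, BG, BJ, BL, DF, DG, DJ, DL, DM, EF, EG, EJ, EL, EM, FG, FJ, FL, GM, JM, LM
  2-simplices (18): ABG, ABJ, AFJ, AFL, AGM, ALM, BDJ, BDL, BEG, BEL, DFG, DFL, DGM, DJM, EFG, EFJ, EJM, ELM

giving chain groups C_0 ≅ Z^9, C_1 ≅ Z^27, C_2 ≅ Z^18.

∂_1: C_1 → C_0 sends each edge [p,q] (with p < q) to q − p. For instance
  ∂BD = D − B.
The 9×27 boundary matrix has rank 8 and Smith normal form diag(1,1,1,1,1,1,1,1).

Boundary ∂_2: C_2 → C_1 acts by ∂[p,q,r] = [q,r] − [p,r] + [p,q]. For instance
  ∂ABG = BG − AG + AB,
  ∂BEG = EG − BG + BE.
As a 27×18 matrix over Z this has rank 17, with invariant factors (1,1,1,1,1,1,1,1,1,1,1,1,1,1,1,1,1).

From H_k ≅ ker(∂_k) / im(∂_{k+1}) we obtain:

  H_2: rank ker ∂_2 − rank ∂_3 = (18 − 17) − 0 = 1, and there is no ∂_3, so H_2 = Z.

(K is a triangulation of the torus T^2.)

H_2 ≅ Z.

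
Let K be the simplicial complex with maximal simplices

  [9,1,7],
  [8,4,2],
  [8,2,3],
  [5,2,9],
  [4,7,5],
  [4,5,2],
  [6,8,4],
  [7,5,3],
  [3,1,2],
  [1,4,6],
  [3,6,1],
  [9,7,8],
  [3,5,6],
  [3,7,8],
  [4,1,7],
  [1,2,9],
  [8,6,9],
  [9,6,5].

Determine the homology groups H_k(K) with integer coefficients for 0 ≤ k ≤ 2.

K has 9 vertices, 27 edges, 18 triangles.
rank ∂_0 = 0, rank ∂_1 = 8 ⇒ b_0 = 9 − 0 − 8 = 1; all invariant factors of ∂_1 are 1 so no torsion. So H_0 = Z.
rank ∂_1 = 8, rank ∂_2 = 17 ⇒ b_1 = 27 − 8 − 17 = 2; all invariant factors of ∂_2 are 1 so no torsion. So H_1 = Z^2.
rank ∂_2 = 17, rank ∂_3 = 0 ⇒ b_2 = 18 − 17 − 0 = 1. So H_2 = Z.

H_0 = Z,  H_1 = Z^2,  H_2 = Z.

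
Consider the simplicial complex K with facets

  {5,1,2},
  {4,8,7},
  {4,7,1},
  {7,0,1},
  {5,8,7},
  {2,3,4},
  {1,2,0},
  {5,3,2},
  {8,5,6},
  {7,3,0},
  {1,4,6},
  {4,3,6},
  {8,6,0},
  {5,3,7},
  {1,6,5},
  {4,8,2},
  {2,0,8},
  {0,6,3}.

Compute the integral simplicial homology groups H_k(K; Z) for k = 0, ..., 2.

H_0 = Z,  H_1 = Z^2,  H_2 = Z.

Take the total order 0 < 1 < 2 < 3 < 4 < 5 < 6 < 7 < 8 on the vertex set. Then K (dimension 2) consists of the simplices:

  0-simplices (9): [0], [1], [2], [3], [4], [5], [6], [7], [8]
  1-simplices (27): (27 of them)
  2-simplices (18): [0,1,2], [0,1,7], [0,2,8], [0,3,6], [0,3,7], [0,6,8], [1,2,5], [1,4,6], [1,4,7], [1,5,6], [2,3,4], [2,3,5], [2,4,8], [3,4,6], [3,5,7], [4,7,8], [5,6,8], [5,7,8]

giving chain groups C_0 ≅ Z^9, C_1 ≅ Z^27, C_2 ≅ Z^18.

Boundary ∂_1: C_1 → C_0 sends each edge [p,q] (with p < q) to q − p. For instance
  ∂[3,6] = [6] − [3].
The resulting 9×27 matrix has rank 8, and its Smith normal form has invariant factors (1,1,1,1,1,1,1,1).

The boundary map ∂_2: C_2 → C_1 maps a triangle to the signed sum of its edges. For instance
  ∂[5,7,8] = [7,8] − [5,8] + [5,7],
  ∂[2,4,8] = [4,8] − [2,8] + [2,4].
As a 27×18 matrix over Z this has rank 17, with invariant factors (1,1,1,1,1,1,1,1,1,1,1,1,1,1,1,1,1).

Now H_k = ker ∂_k / im ∂_{k+1}, so:

  H_0: rank C_0 − rank ∂_1 = 9 − 8 = 1, and the invariant factors of ∂_1 are all 1, so H_0 ≅ Z.
  H_1: rank ker ∂_1 − rank ∂_2 = (27 − 8) − 17 = 2, and the invariant factors of ∂_2 are all 1, so H_1 ≅ Z^2.
  H_2: rank ker ∂_2 − rank ∂_3 = (18 − 17) − 0 = 1, and there is no ∂_3, so H_2 ≅ Z.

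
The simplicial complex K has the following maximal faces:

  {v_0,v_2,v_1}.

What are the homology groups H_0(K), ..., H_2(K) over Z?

Fix the vertex order v_0 < v_1 < v_2 and write every simplex with vertices in increasing order. Then dim K = 2 and the simplices of K are:

  0-simplices (3): [v_0], [v_1], [v_2]
  1-simplices (3): [v_0,v_1], [v_0,v_2], [v_1,v_2]
  2-simplices (1): [v_0,v_1,v_2]

giving chain groups C_0 ≅ Z^3, C_1 ≅ Z^3, C_2 ≅ Z^1.

The boundary map ∂_1: C_1 → C_0 is given by ∂[p,q] = [q] − [p]. For instance
  ∂[v_0,v_1] = [v_1] − [v_0].
The 3×3 boundary matrix has rank 2 and Smith normal form diag(1,1).

The boundary map ∂_2: C_2 → C_1 acts by ∂[p,q,r] = [q,r] − [p,r] + [p,q]. For instance
  ∂[v_0,v_1,v_2] = [v_1,v_2] − [v_0,v_2] + [v_0,v_1].
The resulting 3×1 matrix has rank 1, and its Smith normal form has invariant factors (1).

Reading off H_k = ker ∂_k / im ∂_{k+1}:

  H_0: rank C_0 − rank ∂_1 = 3 − 2 = 1, and the invariant factors of ∂_1 are all 1, so H_0 = Z.
  H_1: rank ker ∂_1 − rank ∂_2 = (3 − 2) − 1 = 0, and the invariant factors of ∂_2 are all 1, so H_1 = 0.
  H_2: rank ker ∂_2 − rank ∂_3 = (1 − 1) − 0 = 0, and there is no ∂_3, so H_2 = 0.

(K is a triangulation of the 2-simplex.)

H_0 = Z,  H_1 = 0,  H_2 = 0.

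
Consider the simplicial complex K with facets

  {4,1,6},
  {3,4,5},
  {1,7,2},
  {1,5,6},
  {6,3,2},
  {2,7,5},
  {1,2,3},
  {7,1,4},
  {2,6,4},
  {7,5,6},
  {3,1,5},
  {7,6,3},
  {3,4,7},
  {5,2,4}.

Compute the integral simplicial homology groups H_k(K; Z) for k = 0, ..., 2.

Order the vertices as 1 < 2 < 3 < 4 < 5 < 6 < 7. Listing each simplex with vertices in this order, K has dimension 2 with simplices:

  0-simplices (7): [1], [2], [3], [4], [5], [6], [7]
  1-simplices (21): [1,2], [1,3], [1,4], [1,5], [1,6], [1,7], [2,3], [2,4], [2,5], [2,6], [2,7], [3,4], [3,5], [3,6], [3,7], [4,5], [4,6], [4,7], [5,6], [5,7], [6,7]
  2-simplices (14): [1,2,3], [1,2,7], [1,3,5], [1,4,6], [1,4,7], [1,5,6], [2,3,6], [2,4,5], [2,4,6], [2,5,7], [3,4,5], [3,4,7], [3,6,7], [5,6,7]

Hence C_0 ≅ Z^7, C_1 ≅ Z^21, C_2 ≅ Z^14.

∂_1: C_1 → C_0 is given by ∂[p,q] = [q] − [p].
This gives a 7×21 integer matrix of rank 6; reducing to Smith normal form yields diagonal entries (1,1,1,1,1,1).

∂_2: C_2 → C_1 maps a triangle to the signed sum of its edges. For instance
  ∂[1,4,7] = [4,7] − [1,7] + [1,4],
  ∂[3,6,7] = [6,7] − [3,7] + [3,6].
The resulting 21×14 matrix has rank 13, and its Smith normal form has invariant factors (1,1,1,1,1,1,1,1,1,1,1,1,1).

Now H_k = ker ∂_k / im ∂_{k+1}, so:

  H_0: rank C_0 − rank ∂_1 = 7 − 6 = 1, and the invariant factors of ∂_1 are all 1, so H_0 ≅ Z.
  H_1: rank ker ∂_1 − rank ∂_2 = (21 − 6) − 13 = 2, and the invariant factors of ∂_2 are all 1, so H_1 ≅ Z^2.
  H_2: rank ker ∂_2 − rank ∂_3 = (14 − 13) − 0 = 1, and there is no ∂_3, so H_2 ≅ Z.

As a check, the Euler characteristic is 7 − 21 + 14 = 0, which agrees with 1 − 2 + 1 = 0.

H_0 ≅ Z,  H_1 ≅ Z^2,  H_2 ≅ Z.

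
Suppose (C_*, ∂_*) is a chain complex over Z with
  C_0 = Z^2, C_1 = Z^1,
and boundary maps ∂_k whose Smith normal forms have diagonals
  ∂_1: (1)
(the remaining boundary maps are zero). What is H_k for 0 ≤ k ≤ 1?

H_0: b_0 = 2 − 0 − 1 = 1; torsion from ∂_1 factors > 1: none. So H_0 = Z.
H_1: b_1 = 1 − 1 − 0 = 0; torsion from ∂_2 factors > 1: none. So H_1 = 0.

H_0 = Z,  H_1 = 0.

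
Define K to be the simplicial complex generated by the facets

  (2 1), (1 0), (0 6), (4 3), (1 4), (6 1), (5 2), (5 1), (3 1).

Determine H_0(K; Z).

Take the total order 0 < 1 < 2 < 3 < 4 < 5 < 6 on the vertex set. Then K (dimension 1) consists of the simplices:

  0-simplices (7): [0], [1], [2], [3], [4], [5], [6]
  1-simplices (9): [0,1], [0,6], [1,2], [1,3], [1,4], [1,5], [1,6], [2,5], [3,4]

Hence C_0 ≅ Z^7, C_1 ≅ Z^9.

∂_1: C_1 → C_0 is given by ∂[p,q] = [q] − [p].
As a 7×9 matrix over Z this has rank 6, with invariant factors (1,1,1,1,1,1).

Reading off H_k = ker ∂_k / im ∂_{k+1}:

  H_0: rank C_0 − rank ∂_1 = 7 − 6 = 1, and the invariant factors of ∂_1 are all 1, so H_0 ≅ Z.

H_0 ≅ Z.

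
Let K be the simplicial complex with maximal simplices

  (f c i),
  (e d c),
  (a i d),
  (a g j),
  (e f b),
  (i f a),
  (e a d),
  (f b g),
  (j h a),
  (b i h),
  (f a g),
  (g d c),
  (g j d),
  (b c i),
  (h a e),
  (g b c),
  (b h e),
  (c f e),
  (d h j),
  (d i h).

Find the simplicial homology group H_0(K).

H_0 ≅ Z.

Take the total order a < b < c < d < e < f < g < h < i < j on the vertex set. Then K (dimension 2) consists of the simplices:

  0-simplices (10): a, b, c, d, e, f, g, h, i, j
  1-simplices (30): ad, ae, af, ag, ah, ai, aj, bc, be, bf, bg, bh, bi, cd, ce, cf, cg, ci, de, dg, dh, di, dj, ef, eh, fg, fi, gj, hi, hj
  2-simplices (20): ade, adi, aeh, afg, afi, agj, ahj, bcg, bci, bef, beh, bfg, bhi, cde, cdg, cef, cfi, dgj, dhi, dhj

so the chain groups are C_0 ≅ Z^10, C_1 ≅ Z^30, C_2 ≅ Z^20.

Boundary ∂_1: C_1 → C_0 is given by ∂[p,q] = [q] − [p]. For instance
  ∂bg = g − b.
As a 10×30 matrix over Z this has rank 9, with invariant factors (1,1,1,1,1,1,1,1,1).

Boundary ∂_2: C_2 → C_1 maps a triangle to the signed sum of its edges. For instance
  ∂adi = di − ai + ad,
  ∂aeh = eh − ah + ae.
As a 30×20 matrix over Z this has rank 20, with invariant factors (1,1,1,1,1,1,1,1,1,1,1,1,1,1,1,1,1,1,1,2).

Now H_k = ker ∂_k / im ∂_{k+1}, so:

  H_0: rank C_0 − rank ∂_1 = 10 − 9 = 1, and the invariant factors of ∂_1 are all 1, so H_0 = Z.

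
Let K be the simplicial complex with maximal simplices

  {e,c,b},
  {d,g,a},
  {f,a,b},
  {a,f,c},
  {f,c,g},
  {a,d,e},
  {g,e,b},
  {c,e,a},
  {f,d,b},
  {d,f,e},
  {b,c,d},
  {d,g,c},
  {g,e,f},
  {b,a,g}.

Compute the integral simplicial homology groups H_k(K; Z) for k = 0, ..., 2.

H_0 ≅ Z,  H_1 ≅ Z^2,  H_2 ≅ Z.

Fix the vertex order a < b < c < d < e < f < g and write every simplex with vertices in increasing order. Then dim K = 2 and the simplices of K are:

  0-simplices (7): a, b, c, d, e, f, g
  1-simplices (21): ab, ac, ad, ae, af, ag, bc, bd, be, bf, bg, cd, ce, cf, cg, de, df, dg, ef, eg, fg
  2-simplices (14): abf, abg, ace, acf, ade, adg, bcd, bce, bdf, beg, cdg, cfg, def, efg

Hence C_0 ≅ Z^7, C_1 ≅ Z^21, C_2 ≅ Z^14.

The boundary map ∂_1: C_1 → C_0 is given by ∂[p,q] = [q] − [p]. For instance
  ∂df = f − d.
The 7×21 boundary matrix has rank 6 and Smith normal form diag(1,1,1,1,1,1).

∂_2: C_2 → C_1 maps a triangle to the signed sum of its edges. For instance
  ∂cdg = dg − cg + cd,
  ∂efg = fg − eg + ef.
This gives a 21×14 integer matrix of rank 13; reducing to Smith normal form yields diagonal entries (1,1,1,1,1,1,1,1,1,1,1,1,1).

From H_k ≅ ker(∂_k) / im(∂_{k+1}) we obtain:

  H_0: rank C_0 − rank ∂_1 = 7 − 6 = 1, and the invariant factors of ∂_1 are all 1, so H_0 = Z.
  H_1: rank ker ∂_1 − rank ∂_2 = (21 − 6) − 13 = 2, and the invariant factors of ∂_2 are all 1, so H_1 = Z^2.
  H_2: rank ker ∂_2 − rank ∂_3 = (14 − 13) − 0 = 1, and there is no ∂_3, so H_2 = Z.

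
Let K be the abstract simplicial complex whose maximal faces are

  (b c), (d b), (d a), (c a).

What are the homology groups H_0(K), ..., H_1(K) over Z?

H_0 ≅ Z,  H_1 ≅ Z.

Fix the vertex order a < b < c < d and write every simplex with vertices in increasing order. Then dim K = 1 and the simplices of K are:

  0-simplices (4): a, b, c, d
  1-simplices (4): ac, ad, bc, bd

Hence C_0 ≅ Z^4, C_1 ≅ Z^4.

The boundary map ∂_1: C_1 → C_0 is given by ∂[p,q] = [q] − [p].
The resulting 4×4 matrix has rank 3, and its Smith normal form has invariant factors (1,1,1).

Computing H_k = (kernel of ∂_k) / (image of ∂_{k+1}):

  H_0: rank C_0 − rank ∂_1 = 4 − 3 = 1, and the invariant factors of ∂_1 are all 1, so H_0 = Z.
  H_1: rank ker ∂_1 − rank ∂_2 = (4 − 3) − 0 = 1, and there is no ∂_2, so H_1 = Z.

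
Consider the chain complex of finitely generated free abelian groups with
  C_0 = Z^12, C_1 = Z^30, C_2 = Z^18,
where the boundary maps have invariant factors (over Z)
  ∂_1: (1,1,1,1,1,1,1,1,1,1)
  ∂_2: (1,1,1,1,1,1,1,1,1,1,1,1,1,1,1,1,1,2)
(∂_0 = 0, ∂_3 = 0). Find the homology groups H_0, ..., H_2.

H_0: b_0 = 12 − 0 − 10 = 2; torsion from ∂_1 factors > 1: none. So H_0 = Z^2.
H_1: b_1 = 30 − 10 − 18 = 2; torsion from ∂_2 factors > 1: [2]. So H_1 = Z^2 × Z/2.
H_2: b_2 = 18 − 18 − 0 = 0; torsion from ∂_3 factors > 1: none. So H_2 = 0.

H_0 = Z^2,  H_1 = Z^2 × Z/2,  H_2 = 0.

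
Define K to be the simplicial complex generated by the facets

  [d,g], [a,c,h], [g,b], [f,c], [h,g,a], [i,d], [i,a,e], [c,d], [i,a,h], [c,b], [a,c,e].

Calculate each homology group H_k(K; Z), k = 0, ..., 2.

Order the vertices as a < b < c < d < e < f < g < h < i. Listing each simplex with vertices in this order, K has dimension 2 with simplices:

  0-simplices (9): a, b, c, d, e, f, g, h, i
  1-simplices (16): ac, ae, ag, ah, ai, bc, bg, cd, ce, cf, ch, dg, di, ei, gh, hi
  2-simplices (5): ace, ach, aei, agh, ahi

Hence C_0 ≅ Z^9, C_1 ≅ Z^16, C_2 ≅ Z^5.

Boundary ∂_1: C_1 → C_0 is given by ∂[p,q] = [q] − [p]. For instance
  ∂hi = i − h.
The 9×16 boundary matrix has rank 8 and Smith normal form diag(1,1,1,1,1,1,1,1).

∂_2: C_2 → C_1 maps a triangle to the signed sum of its edges. For instance
  ∂ach = ch − ah + ac,
  ∂agh = gh − ah + ag.
As a 16×5 matrix over Z this has rank 5, with invariant factors (1,1,1,1,1).

From H_k ≅ ker(∂_k) / im(∂_{k+1}) we obtain:

  H_0: rank C_0 − rank ∂_1 = 9 − 8 = 1, and the invariant factors of ∂_1 are all 1, so H_0 = Z.
  H_1: rank ker ∂_1 − rank ∂_2 = (16 − 8) − 5 = 3, and the invariant factors of ∂_2 are all 1, so H_1 = Z^3.
  H_2: rank ker ∂_2 − rank ∂_3 = (5 − 5) − 0 = 0, and there is no ∂_3, so H_2 = 0.

As a check, the Euler characteristic is 9 − 16 + 5 = -2, which agrees with 1 − 3 + 0 = -2.

H_0 = Z,  H_1 = Z^3,  H_2 = 0.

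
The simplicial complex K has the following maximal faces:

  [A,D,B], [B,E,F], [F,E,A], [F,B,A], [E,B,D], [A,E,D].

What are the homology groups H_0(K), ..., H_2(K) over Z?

Take the total order A < B < D < E < F on the vertex set. Then K (dimension 2) consists of the simplices:

  0-simplices (5): A, B, D, E, F
  1-simplices (9): AB, AD, AE, AF, BD, BE, BF, DE, EF
  2-simplices (6): ABD, ABF, ADE, AEF, BDE, BEF

so the chain groups are C_0 ≅ Z^5, C_1 ≅ Z^9, C_2 ≅ Z^6.

Boundary ∂_1: C_1 → C_0 maps an edge to its endpoints' difference, ∂[p,q] = q − p. For instance
  ∂BD = D − B.
As a 5×9 matrix over Z this has rank 4, with invariant factors (1,1,1,1).

The boundary map ∂_2: C_2 → C_1 sends each 2-simplex [p,q,r] to [q,r] − [p,r] + [p,q]. For instance
  ∂AEF = EF − AF + AE,
  ∂ADE = DE − AE + AD.
This gives a 9×6 integer matrix of rank 5; reducing to Smith normal form yields diagonal entries (1,1,1,1,1).

Reading off H_k = ker ∂_k / im ∂_{k+1}:

  H_0: rank C_0 − rank ∂_1 = 5 − 4 = 1, and the invariant factors of ∂_1 are all 1, so H_0 ≅ Z.
  H_1: rank ker ∂_1 − rank ∂_2 = (9 − 4) − 5 = 0, and the invariant factors of ∂_2 are all 1, so H_1 ≅ 0.
  H_2: rank ker ∂_2 − rank ∂_3 = (6 − 5) − 0 = 1, and there is no ∂_3, so H_2 ≅ Z.

As a check, the Euler characteristic is 5 − 9 + 6 = 2, which agrees with 1 − 0 + 1 = 2.
(K is a triangulation of the 2-sphere S^2.)

H_0 = Z,  H_1 = 0,  H_2 = Z.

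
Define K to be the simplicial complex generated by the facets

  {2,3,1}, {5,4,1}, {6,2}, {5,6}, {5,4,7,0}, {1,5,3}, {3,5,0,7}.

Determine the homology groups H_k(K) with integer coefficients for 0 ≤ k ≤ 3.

H_0 ≅ Z,  H_1 ≅ Z,  H_2 = 0,  H_3 = 0.

Order the vertices as 0 < 1 < 2 < 3 < 4 < 5 < 6 < 7. Listing each simplex with vertices in this order, K has dimension 3 with simplices:

  0-simplices (8): [0], [1], [2], [3], [4], [5], [6], [7]
  1-simplices (16): [0,3], [0,4], [0,5], [0,7], [1,2], [1,3], [1,4], [1,5], [2,3], [2,6], [3,5], [3,7], [4,5], [4,7], [5,6], [5,7]
  2-simplices (10): [0,3,5], [0,3,7], [0,4,5], [0,4,7], [0,5,7], [1,2,3], [1,3,5], [1,4,5], [3,5,7], [4,5,7]
  3-simplices (2): [0,3,5,7], [0,4,5,7]

so the chain groups are C_0 ≅ Z^8, C_1 ≅ Z^16, C_2 ≅ Z^10, C_3 ≅ Z^2.

The boundary map ∂_1: C_1 → C_0 is given by ∂[p,q] = [q] − [p]. For instance
  ∂[1,4] = [4] − [1].
As a 8×16 matrix over Z this has rank 7, with invariant factors (1,1,1,1,1,1,1).

Boundary ∂_2: C_2 → C_1 maps a triangle to the signed sum of its edges. For instance
  ∂[1,4,5] = [4,5] − [1,5] + [1,4],
  ∂[1,2,3] = [2,3] − [1,3] + [1,2].
As a 16×10 matrix over Z this has rank 8, with invariant factors (1,1,1,1,1,1,1,1).

Boundary ∂_3: C_3 → C_2 sends each 3-simplex σ to the alternating sum Σ_i (−1)^i (σ with its i-th vertex removed). For instance
  ∂[0,3,5,7] = [3,5,7] − [0,5,7] + [0,3,7] − [0,3,5],
  ∂[0,4,5,7] = [4,5,7] − [0,5,7] + [0,4,7] − [0,4,5].
As a 10×2 matrix over Z this has rank 2, with invariant factors (1,1).

Computing H_k = (kernel of ∂_k) / (image of ∂_{k+1}):

  H_0: rank C_0 − rank ∂_1 = 8 − 7 = 1, and the invariant factors of ∂_1 are all 1, so H_0 ≅ Z.
  H_1: rank ker ∂_1 − rank ∂_2 = (16 − 7) − 8 = 1, and the invariant factors of ∂_2 are all 1, so H_1 ≅ Z.
  H_2: rank ker ∂_2 − rank ∂_3 = (10 − 8) − 2 = 0, and the invariant factors of ∂_3 are all 1, so H_2 ≅ 0.
  H_3: rank ker ∂_3 − rank ∂_4 = (2 − 2) − 0 = 0, and there is no ∂_4, so H_3 ≅ 0.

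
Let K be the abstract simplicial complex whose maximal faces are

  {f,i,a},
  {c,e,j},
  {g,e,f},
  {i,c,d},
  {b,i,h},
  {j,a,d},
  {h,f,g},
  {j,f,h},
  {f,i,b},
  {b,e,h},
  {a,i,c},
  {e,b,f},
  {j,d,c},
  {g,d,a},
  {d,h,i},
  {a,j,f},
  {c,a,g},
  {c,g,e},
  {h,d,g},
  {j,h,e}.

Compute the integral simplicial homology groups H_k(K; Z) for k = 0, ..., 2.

H_0 = Z,  H_1 = Z ⊕ Z_2,  H_2 = 0.

We work with the vertex ordering a < b < c < d < e < f < g < h < i < j. The simplices of K, each written with vertices in increasing order, are:

  0-simplices (10): a, b, c, d, e, f, g, h, i, j
  1-simplices (30): ac, ad, af, ag, ai, aj, be, bf, bh, bi, cd, ce, cg, ci, cj, dg, dh, di, dj, ef, eg, eh, ej, fg, fh, fi, fj, gh, hi, hj
  2-simplices (20): acg, aci, adg, adj, afi, afj, bef, beh, bfi, bhi, cdi, cdj, ceg, cej, dgh, dhi, efg, ehj, fgh, fhj

giving chain groups C_0 ≅ Z^10, C_1 ≅ Z^30, C_2 ≅ Z^20.

Boundary ∂_1: C_1 → C_0 is given by ∂[p,q] = [q] − [p].
The resulting 10×30 matrix has rank 9, and its Smith normal form has invariant factors (1,1,1,1,1,1,1,1,1).

∂_2: C_2 → C_1 maps a triangle to the signed sum of its edges. For instance
  ∂bfi = fi − bi + bf,
  ∂ehj = hj − ej + eh.
The resulting 30×20 matrix has rank 20, and its Smith normal form has invariant factors (1,1,1,1,1,1,1,1,1,1,1,1,1,1,1,1,1,1,1,2).

From H_k ≅ ker(∂_k) / im(∂_{k+1}) we obtain:

  H_0: rank C_0 − rank ∂_1 = 10 − 9 = 1, and the invariant factors of ∂_1 are all 1, so H_0 ≅ Z.
  H_1: rank ker ∂_1 − rank ∂_2 = (30 − 9) − 20 = 1, and ∂_2 has invariant factor 2 > 1, so H_1 ≅ Z ⊕ Z_2.
  H_2: rank ker ∂_2 − rank ∂_3 = (20 − 20) − 0 = 0, and there is no ∂_3, so H_2 ≅ 0.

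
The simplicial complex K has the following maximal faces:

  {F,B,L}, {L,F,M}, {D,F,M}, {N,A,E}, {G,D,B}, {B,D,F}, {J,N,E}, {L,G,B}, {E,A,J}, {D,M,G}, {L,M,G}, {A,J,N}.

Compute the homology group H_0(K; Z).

Order the vertices as A < B < D < E < F < G < J < L < M < N. Listing each simplex with vertices in this order, K has dimension 2 with simplices:

  0-simplices (10): A, B, D, E, F, G, J, L, M, N
  1-simplices (18): AE, AJ, AN, BD, BF, BG, BL, DF, DG, DM, EJ, EN, FL, FM, GL, GM, JN, LM
  2-simplices (12): AEJ, AEN, AJN, BDF, BDG, BFL, BGL, DFM, DGM, EJN, FLM, GLM

Hence C_0 ≅ Z^10, C_1 ≅ Z^18, C_2 ≅ Z^12.

∂_1: C_1 → C_0 sends each edge [p,q] (with p < q) to q − p. For instance
  ∂BG = G − B.
As a 10×18 matrix over Z this has rank 8, with invariant factors (1,1,1,1,1,1,1,1).

Boundary ∂_2: C_2 → C_1 sends each 2-simplex [p,q,r] to [q,r] − [p,r] + [p,q]. For instance
  ∂AEJ = EJ − AJ + AE,
  ∂FLM = LM − FM + FL.
As a 18×12 matrix over Z this has rank 10, with invariant factors (1,1,1,1,1,1,1,1,1,1).

From H_k ≅ ker(∂_k) / im(∂_{k+1}) we obtain:

  H_0: rank C_0 − rank ∂_1 = 10 − 8 = 2, and the invariant factors of ∂_1 are all 1, so H_0 = Z^2.

H_0 = Z^2.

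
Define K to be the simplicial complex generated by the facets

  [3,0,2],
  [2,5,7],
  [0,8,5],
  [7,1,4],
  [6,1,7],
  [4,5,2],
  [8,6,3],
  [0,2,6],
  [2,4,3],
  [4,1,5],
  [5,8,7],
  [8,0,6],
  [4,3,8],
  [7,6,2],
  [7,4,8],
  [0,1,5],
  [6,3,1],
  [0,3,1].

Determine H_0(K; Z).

H_0 = Z.

Order the vertices as 0 < 1 < 2 < 3 < 4 < 5 < 6 < 7 < 8. Listing each simplex with vertices in this order, K has dimension 2 with simplices:

  0-simplices (9): [0], [1], [2], [3], [4], [5], [6], [7], [8]
  1-simplices (27): (27 of them)
  2-simplices (18): [0,1,3], [0,1,5], [0,2,3], [0,2,6], [0,5,8], [0,6,8], [1,3,6], [1,4,5], [1,4,7], [1,6,7], [2,3,4], [2,4,5], [2,5,7], [2,6,7], [3,4,8], [3,6,8], [4,7,8], [5,7,8]

giving chain groups C_0 ≅ Z^9, C_1 ≅ Z^27, C_2 ≅ Z^18.

The boundary map ∂_1: C_1 → C_0 is given by ∂[p,q] = [q] − [p]. For instance
  ∂[3,6] = [6] − [3].
The 9×27 boundary matrix has rank 8 and Smith normal form diag(1,1,1,1,1,1,1,1).

∂_2: C_2 → C_1 sends each 2-simplex [p,q,r] to [q,r] − [p,r] + [p,q]. For instance
  ∂[1,4,7] = [4,7] − [1,7] + [1,4],
  ∂[3,4,8] = [4,8] − [3,8] + [3,4].
This gives a 27×18 integer matrix of rank 18; reducing to Smith normal form yields diagonal entries (1,1,1,1,1,1,1,1,1,1,1,1,1,1,1,1,1,2).

Reading off H_k = ker ∂_k / im ∂_{k+1}:

  H_0: rank C_0 − rank ∂_1 = 9 − 8 = 1, and the invariant factors of ∂_1 are all 1, so H_0 = Z.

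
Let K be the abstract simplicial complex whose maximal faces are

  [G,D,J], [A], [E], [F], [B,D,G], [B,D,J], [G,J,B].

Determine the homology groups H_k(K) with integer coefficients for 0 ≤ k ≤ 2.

H_0 ≅ Z^4,  H_1 = 0,  H_2 ≅ Z.

We work with the vertex ordering A < B < D < E < F < G < J. The simplices of K, each written with vertices in increasing order, are:

  0-simplices (7): A, B, D, E, F, G, J
  1-simplices (6): BD, BG, BJ, DG, DJ, GJ
  2-simplices (4): BDG, BDJ, BGJ, DGJ

so the chain groups are C_0 ≅ Z^7, C_1 ≅ Z^6, C_2 ≅ Z^4.

The boundary map ∂_1: C_1 → C_0 maps an edge to its endpoints' difference, ∂[p,q] = q − p.
This gives a 7×6 integer matrix of rank 3; reducing to Smith normal form yields diagonal entries (1,1,1).

Boundary ∂_2: C_2 → C_1 acts by ∂[p,q,r] = [q,r] − [p,r] + [p,q]. For instance
  ∂BDG = DG − BG + BD,
  ∂BDJ = DJ − BJ + BD.
The 6×4 boundary matrix has rank 3 and Smith normal form diag(1,1,1).

Now H_k = ker ∂_k / im ∂_{k+1}, so:

  H_0: rank C_0 − rank ∂_1 = 7 − 3 = 4, and the invariant factors of ∂_1 are all 1, so H_0 = Z^4.
  H_1: rank ker ∂_1 − rank ∂_2 = (6 − 3) − 3 = 0, and the invariant factors of ∂_2 are all 1, so H_1 = 0.
  H_2: rank ker ∂_2 − rank ∂_3 = (4 − 3) − 0 = 1, and there is no ∂_3, so H_2 = Z.

As a check, the Euler characteristic is 7 − 6 + 4 = 5, which agrees with 4 − 0 + 1 = 5.
(K is a triangulation of the disjoint union of the 2-sphere S^2 and a set of 3 points.)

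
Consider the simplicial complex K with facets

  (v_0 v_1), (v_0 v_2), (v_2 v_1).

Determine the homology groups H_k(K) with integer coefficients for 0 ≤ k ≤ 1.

We work with the vertex ordering v_0 < v_1 < v_2. The simplices of K, each written with vertices in increasing order, are:

  0-simplices (3): [v_0], [v_1], [v_2]
  1-simplices (3): [v_0,v_1], [v_0,v_2], [v_1,v_2]

so the chain groups are C_0 ≅ Z^3, C_1 ≅ Z^3.

∂_1: C_1 → C_0 is given by ∂[p,q] = [q] − [p]. For instance
  ∂[v_0,v_1] = [v_1] − [v_0].
This gives a 3×3 integer matrix of rank 2; reducing to Smith normal form yields diagonal entries (1,1).

Now H_k = ker ∂_k / im ∂_{k+1}, so:

  H_0: rank C_0 − rank ∂_1 = 3 − 2 = 1, and the invariant factors of ∂_1 are all 1, so H_0 = Z.
  H_1: rank ker ∂_1 − rank ∂_2 = (3 − 2) − 0 = 1, and there is no ∂_2, so H_1 = Z.

(K is a triangulation of the circle S^1.)

H_0 ≅ Z,  H_1 ≅ Z.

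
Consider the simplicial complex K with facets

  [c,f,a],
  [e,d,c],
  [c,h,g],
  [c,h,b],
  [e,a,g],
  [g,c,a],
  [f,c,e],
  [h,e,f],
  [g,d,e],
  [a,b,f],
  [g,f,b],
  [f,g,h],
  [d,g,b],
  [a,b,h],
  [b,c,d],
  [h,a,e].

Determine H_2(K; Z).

H_2 ≅ Z.

We work with the vertex ordering a < b < c < d < e < f < g < h. The simplices of K, each written with vertices in increasing order, are:

  0-simplices (8): a, b, c, d, e, f, g, h
  1-simplices (24): ab, ac, ae, af, ag, ah, bc, bd, bf, bg, bh, cd, ce, cf, cg, ch, de, dg, ef, eg, eh, fg, fh, gh
  2-simplices (16): abf, abh, acf, acg, aeg, aeh, bcd, bch, bdg, bfg, cde, cef, cgh, deg, efh, fgh

giving chain groups C_0 ≅ Z^8, C_1 ≅ Z^24, C_2 ≅ Z^16.

The boundary map ∂_1: C_1 → C_0 maps an edge to its endpoints' difference, ∂[p,q] = q − p. For instance
  ∂de = e − d.
This gives a 8×24 integer matrix of rank 7; reducing to Smith normal form yields diagonal entries (1,1,1,1,1,1,1).

The boundary map ∂_2: C_2 → C_1 maps a triangle to the signed sum of its edges. For instance
  ∂cgh = gh − ch + cg,
  ∂deg = eg − dg + de.
This gives a 24×16 integer matrix of rank 15; reducing to Smith normal form yields diagonal entries (1,1,1,1,1,1,1,1,1,1,1,1,1,1,1).

Computing H_k = (kernel of ∂_k) / (image of ∂_{k+1}):

  H_2: rank ker ∂_2 − rank ∂_3 = (16 − 15) − 0 = 1, and there is no ∂_3, so H_2 = Z.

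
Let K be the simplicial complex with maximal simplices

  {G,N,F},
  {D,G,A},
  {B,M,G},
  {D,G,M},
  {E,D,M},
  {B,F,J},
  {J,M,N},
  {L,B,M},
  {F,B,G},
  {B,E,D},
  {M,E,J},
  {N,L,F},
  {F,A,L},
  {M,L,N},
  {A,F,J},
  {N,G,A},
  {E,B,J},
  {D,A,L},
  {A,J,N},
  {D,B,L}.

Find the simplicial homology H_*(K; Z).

K has 10 vertices, 30 edges, 20 triangles.
rank ∂_0 = 0, rank ∂_1 = 9 ⇒ b_0 = 10 − 0 − 9 = 1; all invariant factors of ∂_1 are 1 so no torsion. So H_0 = Z.
rank ∂_1 = 9, rank ∂_2 = 20 ⇒ b_1 = 30 − 9 − 20 = 1; ∂_2 has invariant factor(s) [2] giving torsion. So H_1 = Z ⊕ Z/2.
rank ∂_2 = 20, rank ∂_3 = 0 ⇒ b_2 = 20 − 20 − 0 = 0. So H_2 = 0.

H_0 ≅ Z,  H_1 ≅ Z ⊕ Z/2,  H_2 = 0.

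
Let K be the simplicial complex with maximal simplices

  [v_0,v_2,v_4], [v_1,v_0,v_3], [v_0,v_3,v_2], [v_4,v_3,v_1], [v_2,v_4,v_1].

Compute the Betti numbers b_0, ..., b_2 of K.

b_0 = 1, b_1 = 1, b_2 = 0.

Order the vertices as v_0 < v_1 < v_2 < v_3 < v_4. Listing each simplex with vertices in this order, K has dimension 2 with simplices:

  0-simplices (5): [v_0], [v_1], [v_2], [v_3], [v_4]
  1-simplices (10): [v_0,v_1], [v_0,v_2], [v_0,v_3], [v_0,v_4], [v_1,v_2], [v_1,v_3], [v_1,v_4], [v_2,v_3], [v_2,v_4], [v_3,v_4]
  2-simplices (5): [v_0,v_1,v_3], [v_0,v_2,v_3], [v_0,v_2,v_4], [v_1,v_2,v_4], [v_1,v_3,v_4]

Hence C_0 ≅ Z^5, C_1 ≅ Z^10, C_2 ≅ Z^5.

Boundary ∂_1: C_1 → C_0 sends each edge [p,q] (with p < q) to q − p. For instance
  ∂[v_2,v_4] = [v_4] − [v_2].
This gives a 5×10 integer matrix of rank 4; reducing to Smith normal form yields diagonal entries (1,1,1,1).

∂_2: C_2 → C_1 acts by ∂[p,q,r] = [q,r] − [p,r] + [p,q]. For instance
  ∂[v_0,v_2,v_3] = [v_2,v_3] − [v_0,v_3] + [v_0,v_2],
  ∂[v_1,v_3,v_4] = [v_3,v_4] − [v_1,v_4] + [v_1,v_3].
The resulting 10×5 matrix has rank 5, and its Smith normal form has invariant factors (1,1,1,1,1).

Reading off H_k = ker ∂_k / im ∂_{k+1}:

  H_0: rank C_0 − rank ∂_1 = 5 − 4 = 1, and the invariant factors of ∂_1 are all 1, so H_0 ≅ Z.
  H_1: rank ker ∂_1 − rank ∂_2 = (10 − 4) − 5 = 1, and the invariant factors of ∂_2 are all 1, so H_1 ≅ Z.
  H_2: rank ker ∂_2 − rank ∂_3 = (5 − 5) − 0 = 0, and there is no ∂_3, so H_2 ≅ 0.

As a check, the Euler characteristic is 5 − 10 + 5 = 0, which agrees with 1 − 1 + 0 = 0.

Hence the Betti numbers are b_0 = 1, b_1 = 1, b_2 = 0.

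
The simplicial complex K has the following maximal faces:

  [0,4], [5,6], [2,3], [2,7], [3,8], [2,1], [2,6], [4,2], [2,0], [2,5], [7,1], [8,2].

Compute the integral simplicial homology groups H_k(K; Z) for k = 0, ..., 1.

K has 9 vertices, 12 edges.
rank ∂_0 = 0, rank ∂_1 = 8 ⇒ b_0 = 9 − 0 − 8 = 1; all invariant factors of ∂_1 are 1 so no torsion. So H_0 ≅ Z.
rank ∂_1 = 8, rank ∂_2 = 0 ⇒ b_1 = 12 − 8 − 0 = 4. So H_1 ≅ Z^4.

H_0 = Z,  H_1 = Z^4.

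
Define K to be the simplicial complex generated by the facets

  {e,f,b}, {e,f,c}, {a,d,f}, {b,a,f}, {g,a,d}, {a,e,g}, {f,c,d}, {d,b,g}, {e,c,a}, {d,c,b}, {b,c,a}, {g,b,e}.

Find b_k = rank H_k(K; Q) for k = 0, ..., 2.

b_0 = 1, b_1 = 0, b_2 = 0.

We work with the vertex ordering a < b < c < d < e < f < g. The simplices of K, each written with vertices in increasing order, are:

  0-simplices (7): a, b, c, d, e, f, g
  1-simplices (18): ab, ac, ad, ae, af, ag, bc, bd, be, bf, bg, cd, ce, cf, df, dg, ef, eg
  2-simplices (12): abc, abf, ace, adf, adg, aeg, bcd, bdg, bef, beg, cdf, cef

so the chain groups are C_0 ≅ Z^7, C_1 ≅ Z^18, C_2 ≅ Z^12.

Boundary ∂_1: C_1 → C_0 maps an edge to its endpoints' difference, ∂[p,q] = q − p. For instance
  ∂cf = f − c.
The 7×18 boundary matrix has rank 6 and Smith normal form diag(1,1,1,1,1,1).

Boundary ∂_2: C_2 → C_1 maps a triangle to the signed sum of its edges. For instance
  ∂abc = bc − ac + ab,
  ∂abf = bf − af + ab.
As a 18×12 matrix over Z this has rank 12, with invariant factors (1,1,1,1,1,1,1,1,1,1,1,2).

From H_k ≅ ker(∂_k) / im(∂_{k+1}) we obtain:

  H_0: rank C_0 − rank ∂_1 = 7 − 6 = 1, and the invariant factors of ∂_1 are all 1, so H_0 = Z.
  H_1: rank ker ∂_1 − rank ∂_2 = (18 − 6) − 12 = 0, and ∂_2 has invariant factor 2 > 1, so H_1 = Z/2.
  H_2: rank ker ∂_2 − rank ∂_3 = (12 − 12) − 0 = 0, and there is no ∂_3, so H_2 = 0.

As a check, the Euler characteristic is 7 − 18 + 12 = 1, which agrees with 1 − 0 + 0 = 1.

Hence the Betti numbers are b_0 = 1, b_1 = 0, b_2 = 0.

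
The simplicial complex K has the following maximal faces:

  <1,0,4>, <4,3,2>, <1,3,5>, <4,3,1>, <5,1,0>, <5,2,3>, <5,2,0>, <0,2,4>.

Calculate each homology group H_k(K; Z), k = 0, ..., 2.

H_0 ≅ Z,  H_1 = 0,  H_2 ≅ Z.

Fix the vertex order 0 < 1 < 2 < 3 < 4 < 5 and write every simplex with vertices in increasing order. Then dim K = 2 and the simplices of K are:

  0-simplices (6): [0], [1], [2], [3], [4], [5]
  1-simplices (12): [0,1], [0,2], [0,4], [0,5], [1,3], [1,4], [1,5], [2,3], [2,4], [2,5], [3,4], [3,5]
  2-simplices (8): [0,1,4], [0,1,5], [0,2,4], [0,2,5], [1,3,4], [1,3,5], [2,3,4], [2,3,5]

so the chain groups are C_0 ≅ Z^6, C_1 ≅ Z^12, C_2 ≅ Z^8.

The boundary map ∂_1: C_1 → C_0 maps an edge to its endpoints' difference, ∂[p,q] = q − p.
The 6×12 boundary matrix has rank 5 and Smith normal form diag(1,1,1,1,1).

The boundary map ∂_2: C_2 → C_1 maps a triangle to the signed sum of its edges. For instance
  ∂[1,3,4] = [3,4] − [1,4] + [1,3],
  ∂[0,1,5] = [1,5] − [0,5] + [0,1].
The resulting 12×8 matrix has rank 7, and its Smith normal form has invariant factors (1,1,1,1,1,1,1).

Reading off H_k = ker ∂_k / im ∂_{k+1}:

  H_0: rank C_0 − rank ∂_1 = 6 − 5 = 1, and the invariant factors of ∂_1 are all 1, so H_0 = Z.
  H_1: rank ker ∂_1 − rank ∂_2 = (12 − 5) − 7 = 0, and the invariant factors of ∂_2 are all 1, so H_1 = 0.
  H_2: rank ker ∂_2 − rank ∂_3 = (8 − 7) − 0 = 1, and there is no ∂_3, so H_2 = Z.

(K is a triangulation of the 2-sphere S^2.)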